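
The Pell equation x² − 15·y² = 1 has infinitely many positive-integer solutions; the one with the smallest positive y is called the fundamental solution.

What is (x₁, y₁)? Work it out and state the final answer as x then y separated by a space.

√15 → a₀=3, period (1,6); ℓ=2 even so k=1
i=0: a=3 ⇒ p=3, q=1
i=1: a=1 ⇒ p=4, q=1
→ (4, 1).  Check: 4²=16, 15·1²=15, difference 1.

4 1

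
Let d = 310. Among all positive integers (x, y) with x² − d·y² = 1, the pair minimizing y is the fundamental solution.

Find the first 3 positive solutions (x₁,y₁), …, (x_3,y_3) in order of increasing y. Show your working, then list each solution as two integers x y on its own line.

848719 48204
1440647881921 81823301352
2445410459391369679 138889981000287972

√310 → a₀=17, period (1,1,1,1,5,…,1,1,34); ℓ=16 even so k=15
i=0: a=17 ⇒ p=17, q=1
i=1: a=1 ⇒ p=18, q=1
i=2: a=1 ⇒ p=35, q=2
…
i=4: a=1 ⇒ p=88, q=5
i=5: a=5 ⇒ p=493, q=28
i=6: a=3 ⇒ p=1567, q=89
i=7: a=1 ⇒ p=2060, q=117
i=8: a=2 ⇒ p=5687, q=323
…
i=10: a=3 ⇒ p=28928, q=1643
i=11: a=5 ⇒ p=152387, q=8655
…
i=13: a=1 ⇒ p=333702, q=18953
i=14: a=1 ⇒ p=515017, q=29251
i=15: a=1 ⇒ p=848719, q=48204
(x₁, y₁) = (848719, 48204);  848719² − 310·48204² = 1 ✓
(x_2, y_2) = (848719·848719 + 310·48204·48204, 848719·48204 + 48204·848719) = (1440647881921, 81823301352)
(x_3, y_3) = (848719·1440647881921 + 310·48204·81823301352, 848719·81823301352 + 48204·1440647881921) = (2445410459391369679, 138889981000287972)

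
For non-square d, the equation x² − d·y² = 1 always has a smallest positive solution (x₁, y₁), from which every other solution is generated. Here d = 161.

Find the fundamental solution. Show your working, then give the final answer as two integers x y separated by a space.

11775 928

√161 = [12; 1,2,4,1,2,1,4,2,1,24, …], period ℓ=10 (even) → k=9
a_0=12:  p_0=12·1+0=12,  q_0=12·0+1=1
a_1=1:  p_1=1·12+1=13,  q_1=1·1+0=1
a_2=2:  p_2=2·13+12=38,  q_2=2·1+1=3
a_3=4:  p_3=4·38+13=165,  q_3=4·3+1=13
…
a_5=2:  p_5=2·203+165=571,  q_5=2·16+13=45
a_6=1:  p_6=1·571+203=774,  q_6=1·45+16=61
a_7=4:  p_7=4·774+571=3667,  q_7=4·61+45=289
a_8=2:  p_8=2·3667+774=8108,  q_8=2·289+61=639
a_9=1:  p_9=1·8108+3667=11775,  q_9=1·639+289=928
fundamental: x₁=11775, y₁=928  (since 138650625 − 161·861184 = 1)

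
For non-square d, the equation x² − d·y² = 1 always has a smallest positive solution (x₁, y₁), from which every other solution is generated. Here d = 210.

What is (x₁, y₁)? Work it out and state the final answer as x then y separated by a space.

√210 = [14; 2,28, …], period ℓ=2 (even) → k=1
k=0  a_k=14  p_k/q_k = 14/1
k=1  a_k=2  p_k/q_k = 29/2
(x₁, y₁) = (29, 2);  29² − 210·2² = 1 ✓

29 2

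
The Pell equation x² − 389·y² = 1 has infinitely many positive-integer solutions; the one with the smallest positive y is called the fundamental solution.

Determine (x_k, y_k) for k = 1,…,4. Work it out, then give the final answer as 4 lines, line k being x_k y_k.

√389 → a₀=19, period (1,2,1,1,1,1,2,1,38); ℓ=9 odd so k=17
a_0=19:  p_0=19·1+0=19,  q_0=19·0+1=1
…
a_3=1:  p_3=1·59+20=79,  q_3=1·3+1=4
…
a_5=1:  p_5=1·138+79=217,  q_5=1·7+4=11
a_6=1:  p_6=1·217+138=355,  q_6=1·11+7=18
…
a_16=2:  p_16=2·910240+556329=2376809,  q_16=2·46151+28207=120509
a_17=1:  p_17=1·2376809+910240=3287049,  q_17=1·120509+46151=166660
→ (3287049, 166660).  Check: 3287049²=10804691128401, 389·166660²=10804691128400, difference 1.
n=2: (3287049,166660)∘(3287049,166660) = (3287049·3287049+389·166660·166660, 3287049·166660+166660·3287049) = (21609382256801,1095639172680)
n=3: (21609382256801,1095639172680)∘(3287049,166660) = (3287049·21609382256801+389·166660·1095639172680, 3287049·1095639172680+166660·21609382256801) = (142062196675667653449,7202839293837075980)
n=4: (142062196675667653449,7202839293837075980)∘(3287049,166660) = (3287049·142062196675667653449+389·166660·7202839293837075980, 3287049·7202839293837075980+166660·142062196675667653449) = (933930803041091759821507201,47352171395934637886793360)

3287049 166660
21609382256801 1095639172680
142062196675667653449 7202839293837075980
933930803041091759821507201 47352171395934637886793360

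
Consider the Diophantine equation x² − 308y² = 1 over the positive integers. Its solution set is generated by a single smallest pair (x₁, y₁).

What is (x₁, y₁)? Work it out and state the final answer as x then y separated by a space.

d=308: √d = [17; 1,1,4,1,1,34] (ℓ=6, even), read p_5/q_5
i=0: a=17 ⇒ p=17, q=1
i=1: a=1 ⇒ p=18, q=1
i=2: a=1 ⇒ p=35, q=2
i=3: a=4 ⇒ p=158, q=9
i=4: a=1 ⇒ p=193, q=11
i=5: a=1 ⇒ p=351, q=20
(x₁, y₁) = (351, 20);  351² − 308·20² = 1 ✓

351 20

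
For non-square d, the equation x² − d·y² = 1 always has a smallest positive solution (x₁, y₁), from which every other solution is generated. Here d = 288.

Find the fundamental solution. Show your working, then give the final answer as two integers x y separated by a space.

[16; 1,32] for √288; ℓ=2 ⇒ convergent index 1
i=0: a=16 ⇒ p=16, q=1
i=1: a=1 ⇒ p=17, q=1
(x₁, y₁) = (17, 1);  17² − 288·1² = 1 ✓

17 1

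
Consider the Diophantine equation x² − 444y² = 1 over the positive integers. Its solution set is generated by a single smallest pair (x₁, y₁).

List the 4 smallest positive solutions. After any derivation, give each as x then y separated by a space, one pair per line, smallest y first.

295 14
174049 8260
102688615 4873386
60586108801 2875289480

√444 → a₀=21, period (14,42); ℓ=2 even so k=1
step 0: (21, 1)  from 21·(1,0) + (0,1)
step 1: (295, 14)  from 14·(21,1) + (1,0)
fundamental: x₁=295, y₁=14  (since 87025 − 444·196 = 1)
k=2:  x_2 = 295·295+444·14·14 = 174049,  y_2 = 295·14+14·295 = 8260
k=3:  x_3 = 295·174049+444·14·8260 = 102688615,  y_3 = 295·8260+14·174049 = 4873386
k=4:  x_4 = 295·102688615+444·14·4873386 = 60586108801,  y_4 = 295·4873386+14·102688615 = 2875289480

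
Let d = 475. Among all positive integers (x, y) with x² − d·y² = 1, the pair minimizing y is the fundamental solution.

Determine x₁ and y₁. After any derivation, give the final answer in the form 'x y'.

57799 2652

[21; 1,3,1,6,2,6,1,3,1,42] for √475; ℓ=10 ⇒ convergent index 9
k=0  a_k=21  p_k/q_k = 21/1
…
k=2  a_k=3  p_k/q_k = 87/4
…
k=8  a_k=3  p_k/q_k = 45921/2107
k=9  a_k=1  p_k/q_k = 57799/2652
fundamental: x₁=57799, y₁=2652  (since 3340724401 − 475·7033104 = 1)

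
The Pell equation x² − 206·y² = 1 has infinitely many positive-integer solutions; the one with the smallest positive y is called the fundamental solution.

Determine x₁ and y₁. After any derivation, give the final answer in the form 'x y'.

√206 = [14; 2,1,5,14,5,1,2,28, …], period ℓ=8 (even) → k=7
a_0=14:  p_0=14·1+0=14,  q_0=14·0+1=1
…
a_2=1:  p_2=1·29+14=43,  q_2=1·2+1=3
…
a_5=5:  p_5=5·3459+244=17539,  q_5=5·241+17=1222
a_6=1:  p_6=1·17539+3459=20998,  q_6=1·1222+241=1463
a_7=2:  p_7=2·20998+17539=59535,  q_7=2·1463+1222=4148
→ (59535, 4148).  Check: 59535²=3544416225, 206·4148²=3544416224, difference 1.

59535 4148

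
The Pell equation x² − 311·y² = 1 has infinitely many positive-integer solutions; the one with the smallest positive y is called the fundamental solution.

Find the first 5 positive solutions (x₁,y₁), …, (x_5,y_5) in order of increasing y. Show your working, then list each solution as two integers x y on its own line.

[17; 1,1,1,2,1,…,1,1,34] for √311; ℓ=16 ⇒ convergent index 15
k=0  a_k=17  p_k/q_k = 17/1
…
k=3  a_k=1  p_k/q_k = 53/3
…
k=5  a_k=1  p_k/q_k = 194/11
k=6  a_k=6  p_k/q_k = 1305/74
…
k=9  a_k=3  p_k/q_k = 217583/12338
k=10  a_k=6  p_k/q_k = 1376656/78063
k=11  a_k=1  p_k/q_k = 1594239/90401
k=12  a_k=2  p_k/q_k = 4565134/258865
k=13  a_k=1  p_k/q_k = 6159373/349266
k=14  a_k=1  p_k/q_k = 10724507/608131
k=15  a_k=1  p_k/q_k = 16883880/957397
(x₁, y₁) = (16883880, 957397);  16883880² − 311·957397² = 1 ✓
(16883880+957397√311)^2 = 570130807708799 + 32329152120720√311
(16883880+957397√311)^3 = 19252040283316857636360 + 1091683049815963029803√311
(16883880+957397√311)^4 = 650098275797375082487964044801 + 36863691222253451430108430560√311
(16883880+957397√311)^5 = 21952362553539551163393489436611779400 + 1244804277907160115380508441163715797√311

16883880 957397
570130807708799 32329152120720
19252040283316857636360 1091683049815963029803
650098275797375082487964044801 36863691222253451430108430560
21952362553539551163393489436611779400 1244804277907160115380508441163715797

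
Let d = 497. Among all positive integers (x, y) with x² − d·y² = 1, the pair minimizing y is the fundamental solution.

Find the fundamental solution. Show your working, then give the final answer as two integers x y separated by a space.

d=497: √d = [22; 3,2,2,5,6,5,2,2,3,44] (ℓ=10, even), read p_9/q_9
i=0: a=22 ⇒ p=22, q=1
i=1: a=3 ⇒ p=67, q=3
i=2: a=2 ⇒ p=156, q=7
i=3: a=2 ⇒ p=379, q=17
i=4: a=5 ⇒ p=2051, q=92
i=5: a=6 ⇒ p=12685, q=569
i=6: a=5 ⇒ p=65476, q=2937
…
i=8: a=2 ⇒ p=352750, q=15823
i=9: a=3 ⇒ p=1201887, q=53912
fundamental: x₁=1201887, y₁=53912  (since 1444532360769 − 497·2906503744 = 1)

1201887 53912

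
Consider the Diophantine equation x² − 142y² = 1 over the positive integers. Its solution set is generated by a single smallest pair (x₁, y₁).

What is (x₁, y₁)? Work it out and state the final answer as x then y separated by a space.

143 12

√142 → a₀=11, period (1,10,1,22); ℓ=4 even so k=3
step 0: (11, 1)  from 11·(1,0) + (0,1)
…
step 2: (131, 11)  from 10·(12,1) + (11,1)
step 3: (143, 12)  from 1·(131,11) + (12,1)
→ (143, 12).  Check: 143²=20449, 142·12²=20448, difference 1.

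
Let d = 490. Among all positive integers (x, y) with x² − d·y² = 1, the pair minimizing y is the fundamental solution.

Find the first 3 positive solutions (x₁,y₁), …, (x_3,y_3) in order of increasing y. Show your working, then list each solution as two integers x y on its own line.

1039681 46968
2161873163521 97663474416
4495316905044313921 203077717488555624

[22; 7,2,1,4,4,4,1,2,7,44] for √490; ℓ=10 ⇒ convergent index 9
step 0: (22, 1)  from 22·(1,0) + (0,1)
…
step 6: (40708, 1839)  from 4·(9607,434) + (2280,103)
…
step 8: (141338, 6385)  from 2·(50315,2273) + (40708,1839)
step 9: (1039681, 46968)  from 7·(141338,6385) + (50315,2273)
→ (1039681, 46968).  Check: 1039681²=1080936581761, 490·46968²=1080936581760, difference 1.
(1039681+46968√490)^2 = 2161873163521 + 97663474416√490
(1039681+46968√490)^3 = 4495316905044313921 + 203077717488555624√490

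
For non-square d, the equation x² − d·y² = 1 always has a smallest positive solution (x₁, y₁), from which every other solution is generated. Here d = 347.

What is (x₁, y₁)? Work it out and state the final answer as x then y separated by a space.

641602 34443

d=347: √d = [18; 1,1,1,2,4,…,1,1,36] (ℓ=14, even), read p_13/q_13
step 0: (18, 1)  from 18·(1,0) + (0,1)
…
step 2: (37, 2)  from 1·(19,1) + (18,1)
…
step 5: (652, 35)  from 4·(149,8) + (56,3)
step 6: (801, 43)  from 1·(652,35) + (149,8)
…
step 10: (164168, 8813)  from 2·(74549,4002) + (15070,809)
step 11: (238717, 12815)  from 1·(164168,8813) + (74549,4002)
step 12: (402885, 21628)  from 1·(238717,12815) + (164168,8813)
step 13: (641602, 34443)  from 1·(402885,21628) + (238717,12815)
fundamental: x₁=641602, y₁=34443  (since 411653126404 − 347·1186320249 = 1)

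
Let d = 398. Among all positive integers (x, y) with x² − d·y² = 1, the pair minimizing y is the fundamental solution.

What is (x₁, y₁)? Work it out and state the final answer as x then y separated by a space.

√398 → a₀=19, period (1,18,1,38); ℓ=4 even so k=3
a_0=19:  p_0=19·1+0=19,  q_0=19·0+1=1
a_1=1:  p_1=1·19+1=20,  q_1=1·1+0=1
a_2=18:  p_2=18·20+19=379,  q_2=18·1+1=19
a_3=1:  p_3=1·379+20=399,  q_3=1·19+1=20
fundamental: x₁=399, y₁=20  (since 159201 − 398·400 = 1)

399 20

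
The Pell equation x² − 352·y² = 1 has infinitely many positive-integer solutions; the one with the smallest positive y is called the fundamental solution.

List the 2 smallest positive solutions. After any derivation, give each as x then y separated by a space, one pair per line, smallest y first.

[18; 1,3,5,9,5,3,1,36] for √352; ℓ=8 ⇒ convergent index 7
a_0=18:  p_0=18·1+0=18,  q_0=18·0+1=1
a_1=1:  p_1=1·18+1=19,  q_1=1·1+0=1
…
a_3=5:  p_3=5·75+19=394,  q_3=5·4+1=21
a_4=9:  p_4=9·394+75=3621,  q_4=9·21+4=193
…
a_6=3:  p_6=3·18499+3621=59118,  q_6=3·986+193=3151
a_7=1:  p_7=1·59118+18499=77617,  q_7=1·3151+986=4137
fundamental: x₁=77617, y₁=4137  (since 6024398689 − 352·17114769 = 1)
(x_2, y_2) = (77617·77617 + 352·4137·4137, 77617·4137 + 4137·77617) = (12048797377, 642203058)

77617 4137
12048797377 642203058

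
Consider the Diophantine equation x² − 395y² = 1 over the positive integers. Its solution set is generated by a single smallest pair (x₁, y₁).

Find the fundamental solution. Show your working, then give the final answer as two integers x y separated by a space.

159 8

√395 → a₀=19, period (1,6,1,38); ℓ=4 even so k=3
i=0: a=19 ⇒ p=19, q=1
…
i=2: a=6 ⇒ p=139, q=7
i=3: a=1 ⇒ p=159, q=8
fundamental: x₁=159, y₁=8  (since 25281 − 395·64 = 1)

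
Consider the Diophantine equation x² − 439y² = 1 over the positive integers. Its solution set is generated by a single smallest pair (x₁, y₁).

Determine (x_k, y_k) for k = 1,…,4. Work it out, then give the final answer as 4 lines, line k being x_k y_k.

440 21
387199 18480
340734680 16262379
299846131201 14310875040

√439 = [20; 1,19,1,40, …], period ℓ=4 (even) → k=3
step 0: (20, 1)  from 20·(1,0) + (0,1)
step 1: (21, 1)  from 1·(20,1) + (1,0)
step 2: (419, 20)  from 19·(21,1) + (20,1)
step 3: (440, 21)  from 1·(419,20) + (21,1)
→ (440, 21).  Check: 440²=193600, 439·21²=193599, difference 1.
(x_2, y_2) = (440·440 + 439·21·21, 440·21 + 21·440) = (387199, 18480)
(x_3, y_3) = (440·387199 + 439·21·18480, 440·18480 + 21·387199) = (340734680, 16262379)
(x_4, y_4) = (440·340734680 + 439·21·16262379, 440·16262379 + 21·340734680) = (299846131201, 14310875040)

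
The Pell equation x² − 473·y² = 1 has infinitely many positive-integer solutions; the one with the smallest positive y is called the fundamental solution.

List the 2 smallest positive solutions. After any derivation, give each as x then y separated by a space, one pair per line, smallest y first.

d=473: √d = [21; 1,2,1,42] (ℓ=4, even), read p_3/q_3
i=0: a=21 ⇒ p=21, q=1
…
i=2: a=2 ⇒ p=65, q=3
i=3: a=1 ⇒ p=87, q=4
fundamental: x₁=87, y₁=4  (since 7569 − 473·16 = 1)
n=2: (87,4)∘(87,4) = (87·87+473·4·4, 87·4+4·87) = (15137,696)

87 4
15137 696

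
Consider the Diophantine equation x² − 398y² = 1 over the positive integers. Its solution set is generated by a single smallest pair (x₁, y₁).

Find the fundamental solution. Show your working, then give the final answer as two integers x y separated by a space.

399 20

√398 → a₀=19, period (1,18,1,38); ℓ=4 even so k=3
a_0=19:  p_0=19·1+0=19,  q_0=19·0+1=1
a_1=1:  p_1=1·19+1=20,  q_1=1·1+0=1
a_2=18:  p_2=18·20+19=379,  q_2=18·1+1=19
a_3=1:  p_3=1·379+20=399,  q_3=1·19+1=20
fundamental: x₁=399, y₁=20  (since 159201 − 398·400 = 1)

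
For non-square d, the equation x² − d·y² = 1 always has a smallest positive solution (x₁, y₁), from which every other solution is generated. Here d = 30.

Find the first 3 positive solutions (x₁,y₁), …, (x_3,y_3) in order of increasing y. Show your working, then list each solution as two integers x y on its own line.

√30 = [5; 2,10, …], period ℓ=2 (even) → k=1
step 0: (5, 1)  from 5·(1,0) + (0,1)
step 1: (11, 2)  from 2·(5,1) + (1,0)
fundamental: x₁=11, y₁=2  (since 121 − 30·4 = 1)
(x_2, y_2) = (11·11 + 30·2·2, 11·2 + 2·11) = (241, 44)
(x_3, y_3) = (11·241 + 30·2·44, 11·44 + 2·241) = (5291, 966)

11 2
241 44
5291 966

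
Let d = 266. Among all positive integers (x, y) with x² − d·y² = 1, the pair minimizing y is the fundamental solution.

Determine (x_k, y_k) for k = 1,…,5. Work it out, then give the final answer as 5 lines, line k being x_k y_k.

685 42
938449 57540
1285674445 78829758
1761373051201 107996710920
2413079794470925 147955415130642

√266 → a₀=16, period (3,4,3,32); ℓ=4 even so k=3
step 0: (16, 1)  from 16·(1,0) + (0,1)
step 1: (49, 3)  from 3·(16,1) + (1,0)
step 2: (212, 13)  from 4·(49,3) + (16,1)
step 3: (685, 42)  from 3·(212,13) + (49,3)
→ (685, 42).  Check: 685²=469225, 266·42²=469224, difference 1.
n=2: (685,42)∘(685,42) = (685·685+266·42·42, 685·42+42·685) = (938449,57540)
n=3: (938449,57540)∘(685,42) = (685·938449+266·42·57540, 685·57540+42·938449) = (1285674445,78829758)
n=4: (1285674445,78829758)∘(685,42) = (685·1285674445+266·42·78829758, 685·78829758+42·1285674445) = (1761373051201,107996710920)
n=5: (1761373051201,107996710920)∘(685,42) = (685·1761373051201+266·42·107996710920, 685·107996710920+42·1761373051201) = (2413079794470925,147955415130642)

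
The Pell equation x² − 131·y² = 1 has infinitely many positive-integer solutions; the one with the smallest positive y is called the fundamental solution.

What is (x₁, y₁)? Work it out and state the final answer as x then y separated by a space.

10610 927

√131 = [11; 2,4,11,4,2,22, …], period ℓ=6 (even) → k=5
i=0: a=11 ⇒ p=11, q=1
…
i=2: a=4 ⇒ p=103, q=9
i=3: a=11 ⇒ p=1156, q=101
i=4: a=4 ⇒ p=4727, q=413
i=5: a=2 ⇒ p=10610, q=927
(x₁, y₁) = (10610, 927);  10610² − 131·927² = 1 ✓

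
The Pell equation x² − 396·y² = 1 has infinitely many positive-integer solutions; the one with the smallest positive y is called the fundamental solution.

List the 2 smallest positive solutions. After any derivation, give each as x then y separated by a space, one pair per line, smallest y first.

199 10
79201 3980

√396 = [19; 1,8,1,38, …], period ℓ=4 (even) → k=3
step 0: (19, 1)  from 19·(1,0) + (0,1)
…
step 2: (179, 9)  from 8·(20,1) + (19,1)
step 3: (199, 10)  from 1·(179,9) + (20,1)
(x₁, y₁) = (199, 10);  199² − 396·10² = 1 ✓
(199+10√396)^2 = 79201 + 3980√396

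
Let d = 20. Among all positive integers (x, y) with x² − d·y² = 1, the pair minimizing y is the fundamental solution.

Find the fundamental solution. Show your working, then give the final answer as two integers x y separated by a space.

9 2

√20 = [4; 2,8, …], period ℓ=2 (even) → k=1
k=0  a_k=4  p_k/q_k = 4/1
k=1  a_k=2  p_k/q_k = 9/2
fundamental: x₁=9, y₁=2  (since 81 − 20·4 = 1)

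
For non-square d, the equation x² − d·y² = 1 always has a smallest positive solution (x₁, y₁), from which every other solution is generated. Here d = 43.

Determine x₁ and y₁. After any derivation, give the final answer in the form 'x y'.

√43 → a₀=6, period (1,1,3,1,5,1,3,1,1,12); ℓ=10 even so k=9
i=0: a=6 ⇒ p=6, q=1
…
i=3: a=3 ⇒ p=46, q=7
i=4: a=1 ⇒ p=59, q=9
i=5: a=5 ⇒ p=341, q=52
i=6: a=1 ⇒ p=400, q=61
i=7: a=3 ⇒ p=1541, q=235
i=8: a=1 ⇒ p=1941, q=296
i=9: a=1 ⇒ p=3482, q=531
(x₁, y₁) = (3482, 531);  3482² − 43·531² = 1 ✓

3482 531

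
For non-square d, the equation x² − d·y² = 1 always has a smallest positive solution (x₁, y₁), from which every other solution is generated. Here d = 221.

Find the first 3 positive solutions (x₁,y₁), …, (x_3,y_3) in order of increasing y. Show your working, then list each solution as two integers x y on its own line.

1665 112
5544449 372960
18463013505 1241956688

d=221: √d = [14; 1,6,2,6,1,28] (ℓ=6, even), read p_5/q_5
step 0: (14, 1)  from 14·(1,0) + (0,1)
…
step 2: (104, 7)  from 6·(15,1) + (14,1)
step 3: (223, 15)  from 2·(104,7) + (15,1)
step 4: (1442, 97)  from 6·(223,15) + (104,7)
step 5: (1665, 112)  from 1·(1442,97) + (223,15)
→ (1665, 112).  Check: 1665²=2772225, 221·112²=2772224, difference 1.
(x_2, y_2) = (1665·1665 + 221·112·112, 1665·112 + 112·1665) = (5544449, 372960)
(x_3, y_3) = (1665·5544449 + 221·112·372960, 1665·372960 + 112·5544449) = (18463013505, 1241956688)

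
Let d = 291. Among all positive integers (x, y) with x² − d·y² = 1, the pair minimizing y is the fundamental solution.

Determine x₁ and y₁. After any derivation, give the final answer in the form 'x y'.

√291 → a₀=17, period (17,34); ℓ=2 even so k=1
i=0: a=17 ⇒ p=17, q=1
i=1: a=17 ⇒ p=290, q=17
(x₁, y₁) = (290, 17);  290² − 291·17² = 1 ✓

290 17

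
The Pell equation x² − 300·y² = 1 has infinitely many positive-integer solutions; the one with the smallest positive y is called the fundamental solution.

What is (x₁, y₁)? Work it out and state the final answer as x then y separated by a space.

[17; 3,8,3,34] for √300; ℓ=4 ⇒ convergent index 3
step 0: (17, 1)  from 17·(1,0) + (0,1)
step 1: (52, 3)  from 3·(17,1) + (1,0)
step 2: (433, 25)  from 8·(52,3) + (17,1)
step 3: (1351, 78)  from 3·(433,25) + (52,3)
fundamental: x₁=1351, y₁=78  (since 1825201 − 300·6084 = 1)

1351 78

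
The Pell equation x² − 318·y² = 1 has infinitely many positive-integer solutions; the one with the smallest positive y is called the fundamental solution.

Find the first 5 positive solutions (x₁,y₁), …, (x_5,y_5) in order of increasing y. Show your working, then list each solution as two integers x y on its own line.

[17; 1,4,1,34] for √318; ℓ=4 ⇒ convergent index 3
a_0=17:  p_0=17·1+0=17,  q_0=17·0+1=1
…
a_2=4:  p_2=4·18+17=89,  q_2=4·1+1=5
a_3=1:  p_3=1·89+18=107,  q_3=1·5+1=6
fundamental: x₁=107, y₁=6  (since 11449 − 318·36 = 1)
n=2: (107,6)∘(107,6) = (107·107+318·6·6, 107·6+6·107) = (22897,1284)
n=3: (22897,1284)∘(107,6) = (107·22897+318·6·1284, 107·1284+6·22897) = (4899851,274770)
n=4: (4899851,274770)∘(107,6) = (107·4899851+318·6·274770, 107·274770+6·4899851) = (1048545217,58799496)
n=5: (1048545217,58799496)∘(107,6) = (107·1048545217+318·6·58799496, 107·58799496+6·1048545217) = (224383776587,12582817374)

107 6
22897 1284
4899851 274770
1048545217 58799496
224383776587 12582817374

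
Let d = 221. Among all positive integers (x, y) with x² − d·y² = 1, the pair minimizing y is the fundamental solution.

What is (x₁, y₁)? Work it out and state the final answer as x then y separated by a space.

1665 112

√221 → a₀=14, period (1,6,2,6,1,28); ℓ=6 even so k=5
i=0: a=14 ⇒ p=14, q=1
i=1: a=1 ⇒ p=15, q=1
…
i=3: a=2 ⇒ p=223, q=15
i=4: a=6 ⇒ p=1442, q=97
i=5: a=1 ⇒ p=1665, q=112
(x₁, y₁) = (1665, 112);  1665² − 221·112² = 1 ✓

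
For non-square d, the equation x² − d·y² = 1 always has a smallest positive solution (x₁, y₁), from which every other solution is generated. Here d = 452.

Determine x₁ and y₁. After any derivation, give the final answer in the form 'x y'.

[21; 3,1,5,3,10,3,5,1,3,42] for √452; ℓ=10 ⇒ convergent index 9
a_0=21:  p_0=21·1+0=21,  q_0=21·0+1=1
a_1=3:  p_1=3·21+1=64,  q_1=3·1+0=3
a_2=1:  p_2=1·64+21=85,  q_2=1·3+1=4
…
a_6=3:  p_6=3·16009+1552=49579,  q_6=3·753+73=2332
…
a_8=1:  p_8=1·263904+49579=313483,  q_8=1·12413+2332=14745
a_9=3:  p_9=3·313483+263904=1204353,  q_9=3·14745+12413=56648
(x₁, y₁) = (1204353, 56648);  1204353² − 452·56648² = 1 ✓

1204353 56648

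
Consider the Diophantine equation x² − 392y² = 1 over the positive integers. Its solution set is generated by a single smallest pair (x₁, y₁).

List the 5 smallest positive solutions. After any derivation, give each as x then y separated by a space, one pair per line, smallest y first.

√392 = [19; 1,3,1,38, …], period ℓ=4 (even) → k=3
i=0: a=19 ⇒ p=19, q=1
…
i=2: a=3 ⇒ p=79, q=4
i=3: a=1 ⇒ p=99, q=5
(x₁, y₁) = (99, 5);  99² − 392·5² = 1 ✓
n=2: (99,5)∘(99,5) = (99·99+392·5·5, 99·5+5·99) = (19601,990)
n=3: (19601,990)∘(99,5) = (99·19601+392·5·990, 99·990+5·19601) = (3880899,196015)
n=4: (3880899,196015)∘(99,5) = (99·3880899+392·5·196015, 99·196015+5·3880899) = (768398401,38809980)
n=5: (768398401,38809980)∘(99,5) = (99·768398401+392·5·38809980, 99·38809980+5·768398401) = (152139002499,7684180025)

99 5
19601 990
3880899 196015
768398401 38809980
152139002499 7684180025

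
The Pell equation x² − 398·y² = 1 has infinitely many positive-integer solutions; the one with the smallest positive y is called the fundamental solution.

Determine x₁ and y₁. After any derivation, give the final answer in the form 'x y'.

[19; 1,18,1,38] for √398; ℓ=4 ⇒ convergent index 3
k=0  a_k=19  p_k/q_k = 19/1
k=1  a_k=1  p_k/q_k = 20/1
k=2  a_k=18  p_k/q_k = 379/19
k=3  a_k=1  p_k/q_k = 399/20
(x₁, y₁) = (399, 20);  399² − 398·20² = 1 ✓

399 20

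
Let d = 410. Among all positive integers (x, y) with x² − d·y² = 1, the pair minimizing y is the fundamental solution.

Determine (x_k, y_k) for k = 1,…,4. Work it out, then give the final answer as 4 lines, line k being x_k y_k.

81 4
13121 648
2125521 104972
344321281 17004816

√410 = [20; 4,40, …], period ℓ=2 (even) → k=1
a_0=20:  p_0=20·1+0=20,  q_0=20·0+1=1
a_1=4:  p_1=4·20+1=81,  q_1=4·1+0=4
fundamental: x₁=81, y₁=4  (since 6561 − 410·16 = 1)
n=2: (81,4)∘(81,4) = (81·81+410·4·4, 81·4+4·81) = (13121,648)
n=3: (13121,648)∘(81,4) = (81·13121+410·4·648, 81·648+4·13121) = (2125521,104972)
n=4: (2125521,104972)∘(81,4) = (81·2125521+410·4·104972, 81·104972+4·2125521) = (344321281,17004816)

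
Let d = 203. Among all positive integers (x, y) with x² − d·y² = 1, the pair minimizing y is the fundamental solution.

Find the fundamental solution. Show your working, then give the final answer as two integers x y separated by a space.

d=203: √d = [14; 4,28] (ℓ=2, even), read p_1/q_1
step 0: (14, 1)  from 14·(1,0) + (0,1)
step 1: (57, 4)  from 4·(14,1) + (1,0)
fundamental: x₁=57, y₁=4  (since 3249 − 203·16 = 1)

57 4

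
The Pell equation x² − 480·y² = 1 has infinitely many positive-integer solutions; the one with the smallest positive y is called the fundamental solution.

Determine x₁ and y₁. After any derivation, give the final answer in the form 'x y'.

[21; 1,9,1,42] for √480; ℓ=4 ⇒ convergent index 3
a_0=21:  p_0=21·1+0=21,  q_0=21·0+1=1
…
a_2=9:  p_2=9·22+21=219,  q_2=9·1+1=10
a_3=1:  p_3=1·219+22=241,  q_3=1·10+1=11
fundamental: x₁=241, y₁=11  (since 58081 − 480·121 = 1)

241 11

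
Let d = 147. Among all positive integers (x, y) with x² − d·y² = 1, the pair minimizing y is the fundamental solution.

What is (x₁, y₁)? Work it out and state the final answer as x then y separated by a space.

97 8

[12; 8,24] for √147; ℓ=2 ⇒ convergent index 1
step 0: (12, 1)  from 12·(1,0) + (0,1)
step 1: (97, 8)  from 8·(12,1) + (1,0)
(x₁, y₁) = (97, 8);  97² − 147·8² = 1 ✓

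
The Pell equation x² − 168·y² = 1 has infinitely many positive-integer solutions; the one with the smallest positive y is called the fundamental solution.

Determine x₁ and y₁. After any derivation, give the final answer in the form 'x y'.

√168 = [12; 1,24, …], period ℓ=2 (even) → k=1
k=0  a_k=12  p_k/q_k = 12/1
k=1  a_k=1  p_k/q_k = 13/1
→ (13, 1).  Check: 13²=169, 168·1²=168, difference 1.

13 1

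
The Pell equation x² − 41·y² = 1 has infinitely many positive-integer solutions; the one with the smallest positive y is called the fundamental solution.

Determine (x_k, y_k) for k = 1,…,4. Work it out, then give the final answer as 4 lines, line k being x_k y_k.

2049 320
8396801 1311360
34410088449 5373952960
141012534067201 22022457918720

[6; 2,2,12] for √41; ℓ=3 ⇒ convergent index 5
a_0=6:  p_0=6·1+0=6,  q_0=6·0+1=1
a_1=2:  p_1=2·6+1=13,  q_1=2·1+0=2
a_2=2:  p_2=2·13+6=32,  q_2=2·2+1=5
…
a_4=2:  p_4=2·397+32=826,  q_4=2·62+5=129
a_5=2:  p_5=2·826+397=2049,  q_5=2·129+62=320
(x₁, y₁) = (2049, 320);  2049² − 41·320² = 1 ✓
k=2:  x_2 = 2049·2049+41·320·320 = 8396801,  y_2 = 2049·320+320·2049 = 1311360
k=3:  x_3 = 2049·8396801+41·320·1311360 = 34410088449,  y_3 = 2049·1311360+320·8396801 = 5373952960
k=4:  x_4 = 2049·34410088449+41·320·5373952960 = 141012534067201,  y_4 = 2049·5373952960+320·34410088449 = 22022457918720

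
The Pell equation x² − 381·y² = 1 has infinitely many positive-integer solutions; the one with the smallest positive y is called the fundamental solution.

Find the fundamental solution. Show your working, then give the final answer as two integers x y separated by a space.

√381 → a₀=19, period (1,1,12,1,1,38); ℓ=6 even so k=5
i=0: a=19 ⇒ p=19, q=1
i=1: a=1 ⇒ p=20, q=1
i=2: a=1 ⇒ p=39, q=2
i=3: a=12 ⇒ p=488, q=25
i=4: a=1 ⇒ p=527, q=27
i=5: a=1 ⇒ p=1015, q=52
→ (1015, 52).  Check: 1015²=1030225, 381·52²=1030224, difference 1.

1015 52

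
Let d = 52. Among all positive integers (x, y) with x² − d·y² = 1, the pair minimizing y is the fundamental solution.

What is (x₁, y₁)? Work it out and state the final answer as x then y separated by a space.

649 90

√52 = [7; 4,1,2,1,4,14, …], period ℓ=6 (even) → k=5
step 0: (7, 1)  from 7·(1,0) + (0,1)
step 1: (29, 4)  from 4·(7,1) + (1,0)
…
step 3: (101, 14)  from 2·(36,5) + (29,4)
step 4: (137, 19)  from 1·(101,14) + (36,5)
step 5: (649, 90)  from 4·(137,19) + (101,14)
fundamental: x₁=649, y₁=90  (since 421201 − 52·8100 = 1)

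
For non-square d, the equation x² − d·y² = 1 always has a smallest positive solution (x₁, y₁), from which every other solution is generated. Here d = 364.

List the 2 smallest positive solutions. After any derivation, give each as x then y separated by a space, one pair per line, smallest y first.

d=364: √d = [19; 12,1,2,3,1,8,1,3,2,1,12,38] (ℓ=12, even), read p_11/q_11
step 0: (19, 1)  from 19·(1,0) + (0,1)
step 1: (229, 12)  from 12·(19,1) + (1,0)
…
step 3: (725, 38)  from 2·(248,13) + (229,12)
step 4: (2423, 127)  from 3·(725,38) + (248,13)
step 5: (3148, 165)  from 1·(2423,127) + (725,38)
step 6: (27607, 1447)  from 8·(3148,165) + (2423,127)
step 7: (30755, 1612)  from 1·(27607,1447) + (3148,165)
step 8: (119872, 6283)  from 3·(30755,1612) + (27607,1447)
step 9: (270499, 14178)  from 2·(119872,6283) + (30755,1612)
step 10: (390371, 20461)  from 1·(270499,14178) + (119872,6283)
step 11: (4954951, 259710)  from 12·(390371,20461) + (270499,14178)
fundamental: x₁=4954951, y₁=259710  (since 24551539412401 − 364·67449284100 = 1)
(x_2, y_2) = (4954951·4954951 + 364·259710·259710, 4954951·259710 + 259710·4954951) = (49103078824801, 2573700648420)

4954951 259710
49103078824801 2573700648420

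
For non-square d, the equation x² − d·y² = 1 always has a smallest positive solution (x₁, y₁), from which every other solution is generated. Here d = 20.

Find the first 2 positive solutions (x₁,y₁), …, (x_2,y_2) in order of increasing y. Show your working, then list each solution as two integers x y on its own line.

d=20: √d = [4; 2,8] (ℓ=2, even), read p_1/q_1
i=0: a=4 ⇒ p=4, q=1
i=1: a=2 ⇒ p=9, q=2
(x₁, y₁) = (9, 2);  9² − 20·2² = 1 ✓
(9+2√20)^2 = 161 + 36√20

9 2
161 36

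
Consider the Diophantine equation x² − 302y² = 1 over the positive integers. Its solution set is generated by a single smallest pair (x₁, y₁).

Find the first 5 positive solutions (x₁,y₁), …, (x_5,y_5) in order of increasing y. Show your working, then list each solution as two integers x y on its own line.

4276623 246092
36579008568257 2104885414632
312869258720405635599 18003602753159249380
2676047735673238042056036097 153989243234046232237072848
22888894590955867721004902116885263 1317107878734614996094061229615228

[17; 2,1,1,1,4,…,1,2,34] for √302; ℓ=16 ⇒ convergent index 15
step 0: (17, 1)  from 17·(1,0) + (0,1)
step 1: (35, 2)  from 2·(17,1) + (1,0)
step 2: (52, 3)  from 1·(35,2) + (17,1)
step 3: (87, 5)  from 1·(52,3) + (35,2)
…
step 7: (2068, 119)  from 1·(1425,82) + (643,37)
…
step 10: (107675, 6196)  from 2·(36581,2105) + (34513,1986)
…
step 13: (1042237, 59974)  from 1·(574956,33085) + (467281,26889)
step 14: (1617193, 93059)  from 1·(1042237,59974) + (574956,33085)
step 15: (4276623, 246092)  from 2·(1617193,93059) + (1042237,59974)
→ (4276623, 246092).  Check: 4276623²=18289504284129, 302·246092²=18289504284128, difference 1.
(x_2, y_2) = (4276623·4276623 + 302·246092·246092, 4276623·246092 + 246092·4276623) = (36579008568257, 2104885414632)
(x_3, y_3) = (4276623·36579008568257 + 302·246092·2104885414632, 4276623·2104885414632 + 246092·36579008568257) = (312869258720405635599, 18003602753159249380)
(x_4, y_4) = (4276623·312869258720405635599 + 302·246092·18003602753159249380, 4276623·18003602753159249380 + 246092·312869258720405635599) = (2676047735673238042056036097, 153989243234046232237072848)
(x_5, y_5) = (4276623·2676047735673238042056036097 + 302·246092·153989243234046232237072848, 4276623·153989243234046232237072848 + 246092·2676047735673238042056036097) = (22888894590955867721004902116885263, 1317107878734614996094061229615228)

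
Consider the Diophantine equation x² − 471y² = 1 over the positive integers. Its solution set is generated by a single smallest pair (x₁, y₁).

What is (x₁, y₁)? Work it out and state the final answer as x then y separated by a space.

7838695 361188

√471 → a₀=21, period (1,2,2,1,3,…,2,1,42); ℓ=14 even so k=13
i=0: a=21 ⇒ p=21, q=1
i=1: a=1 ⇒ p=22, q=1
i=2: a=2 ⇒ p=65, q=3
…
i=4: a=1 ⇒ p=217, q=10
i=5: a=3 ⇒ p=803, q=37
i=6: a=4 ⇒ p=3429, q=158
i=7: a=14 ⇒ p=48809, q=2249
i=8: a=4 ⇒ p=198665, q=9154
i=9: a=3 ⇒ p=644804, q=29711
i=10: a=1 ⇒ p=843469, q=38865
i=11: a=2 ⇒ p=2331742, q=107441
i=12: a=2 ⇒ p=5506953, q=253747
i=13: a=1 ⇒ p=7838695, q=361188
→ (7838695, 361188).  Check: 7838695²=61445139303025, 471·361188²=61445139303024, difference 1.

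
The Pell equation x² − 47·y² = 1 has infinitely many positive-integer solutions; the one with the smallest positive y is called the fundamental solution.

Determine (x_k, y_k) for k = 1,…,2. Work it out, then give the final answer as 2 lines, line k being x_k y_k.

48 7
4607 672

[6; 1,5,1,12] for √47; ℓ=4 ⇒ convergent index 3
i=0: a=6 ⇒ p=6, q=1
i=1: a=1 ⇒ p=7, q=1
i=2: a=5 ⇒ p=41, q=6
i=3: a=1 ⇒ p=48, q=7
(x₁, y₁) = (48, 7);  48² − 47·7² = 1 ✓
k=2:  x_2 = 48·48+47·7·7 = 4607,  y_2 = 48·7+7·48 = 672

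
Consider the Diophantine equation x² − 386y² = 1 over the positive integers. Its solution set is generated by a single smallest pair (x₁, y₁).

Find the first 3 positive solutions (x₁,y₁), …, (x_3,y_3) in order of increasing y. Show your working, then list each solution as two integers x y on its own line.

111555 5678
24889036049 1266818580
5552992832780835 282639893378122

d=386: √d = [19; 1,1,1,4,1,18,1,4,1,1,1,38] (ℓ=12, even), read p_11/q_11
i=0: a=19 ⇒ p=19, q=1
…
i=2: a=1 ⇒ p=39, q=2
i=3: a=1 ⇒ p=59, q=3
i=4: a=4 ⇒ p=275, q=14
i=5: a=1 ⇒ p=334, q=17
i=6: a=18 ⇒ p=6287, q=320
i=7: a=1 ⇒ p=6621, q=337
i=8: a=4 ⇒ p=32771, q=1668
i=9: a=1 ⇒ p=39392, q=2005
i=10: a=1 ⇒ p=72163, q=3673
i=11: a=1 ⇒ p=111555, q=5678
→ (111555, 5678).  Check: 111555²=12444518025, 386·5678²=12444518024, difference 1.
n=2: (111555,5678)∘(111555,5678) = (111555·111555+386·5678·5678, 111555·5678+5678·111555) = (24889036049,1266818580)
n=3: (24889036049,1266818580)∘(111555,5678) = (111555·24889036049+386·5678·1266818580, 111555·1266818580+5678·24889036049) = (5552992832780835,282639893378122)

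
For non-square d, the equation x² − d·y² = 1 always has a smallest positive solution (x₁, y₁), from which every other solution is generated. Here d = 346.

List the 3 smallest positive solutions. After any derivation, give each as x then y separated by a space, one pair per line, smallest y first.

17299 930
598510801 32176140
20707276675699 1113230090790

d=346: √d = [18; 1,1,1,1,36] (ℓ=5, odd), read p_9/q_9
k=0  a_k=18  p_k/q_k = 18/1
k=1  a_k=1  p_k/q_k = 19/1
…
k=3  a_k=1  p_k/q_k = 56/3
…
k=5  a_k=36  p_k/q_k = 3404/183
k=6  a_k=1  p_k/q_k = 3497/188
…
k=8  a_k=1  p_k/q_k = 10398/559
k=9  a_k=1  p_k/q_k = 17299/930
(x₁, y₁) = (17299, 930);  17299² − 346·930² = 1 ✓
(x_2, y_2) = (17299·17299 + 346·930·930, 17299·930 + 930·17299) = (598510801, 32176140)
(x_3, y_3) = (17299·598510801 + 346·930·32176140, 17299·32176140 + 930·598510801) = (20707276675699, 1113230090790)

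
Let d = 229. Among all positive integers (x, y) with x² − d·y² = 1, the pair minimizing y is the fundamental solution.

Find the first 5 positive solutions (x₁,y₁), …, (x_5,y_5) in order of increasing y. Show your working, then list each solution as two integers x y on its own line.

d=229: √d = [15; 7,1,1,7,30] (ℓ=5, odd), read p_9/q_9
a_0=15:  p_0=15·1+0=15,  q_0=15·0+1=1
…
a_2=1:  p_2=1·106+15=121,  q_2=1·7+1=8
…
a_4=7:  p_4=7·227+121=1710,  q_4=7·15+8=113
…
a_6=7:  p_6=7·51527+1710=362399,  q_6=7·3405+113=23948
…
a_8=1:  p_8=1·413926+362399=776325,  q_8=1·27353+23948=51301
a_9=7:  p_9=7·776325+413926=5848201,  q_9=7·51301+27353=386460
→ (5848201, 386460).  Check: 5848201²=34201454936401, 229·386460²=34201454936400, difference 1.
(5848201+386460√229)^2 = 68402909872801 + 4520191516920√229
(5848201+386460√229)^3 = 800067931842043513801 + 52869977098885735380√229
(5848201+386460√229)^4 = 9357916158133073035999171201 + 618388505879356792878585840√229
(5848201+386460√229)^5 = 109453949267819191656474935990205001 + 7232920556944267680961578290412300√229

5848201 386460
68402909872801 4520191516920
800067931842043513801 52869977098885735380
9357916158133073035999171201 618388505879356792878585840
109453949267819191656474935990205001 7232920556944267680961578290412300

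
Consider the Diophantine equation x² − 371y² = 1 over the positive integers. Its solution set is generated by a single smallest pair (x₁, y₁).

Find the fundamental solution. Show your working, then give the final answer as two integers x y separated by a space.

1695 88

d=371: √d = [19; 3,1,4,1,3,38] (ℓ=6, even), read p_5/q_5
k=0  a_k=19  p_k/q_k = 19/1
k=1  a_k=3  p_k/q_k = 58/3
k=2  a_k=1  p_k/q_k = 77/4
k=3  a_k=4  p_k/q_k = 366/19
k=4  a_k=1  p_k/q_k = 443/23
k=5  a_k=3  p_k/q_k = 1695/88
(x₁, y₁) = (1695, 88);  1695² − 371·88² = 1 ✓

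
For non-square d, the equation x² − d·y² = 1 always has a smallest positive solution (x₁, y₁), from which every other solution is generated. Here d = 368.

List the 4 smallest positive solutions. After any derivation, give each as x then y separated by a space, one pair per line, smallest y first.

[19; 5,2,5,38] for √368; ℓ=4 ⇒ convergent index 3
a_0=19:  p_0=19·1+0=19,  q_0=19·0+1=1
a_1=5:  p_1=5·19+1=96,  q_1=5·1+0=5
a_2=2:  p_2=2·96+19=211,  q_2=2·5+1=11
a_3=5:  p_3=5·211+96=1151,  q_3=5·11+5=60
(x₁, y₁) = (1151, 60);  1151² − 368·60² = 1 ✓
k=2:  x_2 = 1151·1151+368·60·60 = 2649601,  y_2 = 1151·60+60·1151 = 138120
k=3:  x_3 = 1151·2649601+368·60·138120 = 6099380351,  y_3 = 1151·138120+60·2649601 = 317952180
k=4:  x_4 = 1151·6099380351+368·60·317952180 = 14040770918401,  y_4 = 1151·317952180+60·6099380351 = 731925780240

1151 60
2649601 138120
6099380351 317952180
14040770918401 731925780240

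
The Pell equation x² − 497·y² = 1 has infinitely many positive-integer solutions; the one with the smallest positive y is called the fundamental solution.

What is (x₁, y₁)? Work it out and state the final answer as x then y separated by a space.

1201887 53912

√497 = [22; 3,2,2,5,6,5,2,2,3,44, …], period ℓ=10 (even) → k=9
a_0=22:  p_0=22·1+0=22,  q_0=22·0+1=1
a_1=3:  p_1=3·22+1=67,  q_1=3·1+0=3
a_2=2:  p_2=2·67+22=156,  q_2=2·3+1=7
a_3=2:  p_3=2·156+67=379,  q_3=2·7+3=17
a_4=5:  p_4=5·379+156=2051,  q_4=5·17+7=92
…
a_6=5:  p_6=5·12685+2051=65476,  q_6=5·569+92=2937
a_7=2:  p_7=2·65476+12685=143637,  q_7=2·2937+569=6443
a_8=2:  p_8=2·143637+65476=352750,  q_8=2·6443+2937=15823
a_9=3:  p_9=3·352750+143637=1201887,  q_9=3·15823+6443=53912
(x₁, y₁) = (1201887, 53912);  1201887² − 497·53912² = 1 ✓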